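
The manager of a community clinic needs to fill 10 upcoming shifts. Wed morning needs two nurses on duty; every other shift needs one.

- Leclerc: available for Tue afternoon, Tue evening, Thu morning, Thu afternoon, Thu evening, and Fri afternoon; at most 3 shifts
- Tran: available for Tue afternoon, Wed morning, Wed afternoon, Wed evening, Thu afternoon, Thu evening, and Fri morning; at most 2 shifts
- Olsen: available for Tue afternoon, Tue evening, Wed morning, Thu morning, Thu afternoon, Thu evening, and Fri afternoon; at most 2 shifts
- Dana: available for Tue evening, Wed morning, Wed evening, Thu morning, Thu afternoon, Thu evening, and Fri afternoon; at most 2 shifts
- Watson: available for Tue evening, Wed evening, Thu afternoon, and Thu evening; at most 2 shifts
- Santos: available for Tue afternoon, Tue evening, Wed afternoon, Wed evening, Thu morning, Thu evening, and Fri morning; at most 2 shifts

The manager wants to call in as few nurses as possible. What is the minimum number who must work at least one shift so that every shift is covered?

11 slots to fill and no one can take more than 3, so at least ⌈11/3⌉ = 4 nurses are needed.
Any 4 nurses together have capacity at most 3+2+2+2 = 9 < 11 slots, so 4 can never suffice.
Leclerc, Tran, Olsen, Dana, and Watson alone can cover everything: Tue afternoon→Leclerc, Tue evening→Olsen, Wed morning→Olsen+Dana, Wed afternoon→Tran, Wed evening→Dana, Thu morning→Leclerc, Thu afternoon→Watson, Thu evening→Watson, Fri morning→Tran, Fri afternoon→Leclerc.

5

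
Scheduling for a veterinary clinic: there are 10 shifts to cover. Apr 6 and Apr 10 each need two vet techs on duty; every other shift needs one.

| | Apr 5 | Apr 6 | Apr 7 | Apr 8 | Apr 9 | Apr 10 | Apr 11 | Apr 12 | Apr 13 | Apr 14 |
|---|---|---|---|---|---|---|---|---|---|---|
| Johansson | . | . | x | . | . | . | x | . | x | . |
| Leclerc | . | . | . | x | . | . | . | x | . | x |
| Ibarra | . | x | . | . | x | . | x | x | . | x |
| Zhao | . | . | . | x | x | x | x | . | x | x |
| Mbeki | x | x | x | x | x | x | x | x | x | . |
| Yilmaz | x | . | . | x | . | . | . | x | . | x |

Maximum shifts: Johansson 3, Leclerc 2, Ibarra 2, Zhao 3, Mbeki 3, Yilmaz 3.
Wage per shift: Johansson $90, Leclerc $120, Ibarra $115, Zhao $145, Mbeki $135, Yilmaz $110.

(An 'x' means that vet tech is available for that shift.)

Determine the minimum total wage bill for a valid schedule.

Apr 6 can only be covered by Ibarra and Mbeki, so that assignment is forced.
Apr 10 can only be covered by Zhao and Mbeki, so that assignment is forced.
Picking the cheapest available vet tech for each shift independently would cost $1355, but that ignores the shift limits.
An optimal schedule: Apr 5→Yilmaz, Apr 6→Ibarra+Mbeki, Apr 7→Johansson, Apr 8→Yilmaz, Apr 9→Ibarra, Apr 10→Mbeki+Zhao, Apr 11→Johansson, Apr 12→Yilmaz, Apr 13→Johansson, Apr 14→Leclerc.
Total: 110 + 115 + 135 + 90 + 110 + 115 + 135 + 145 + 90 + 110 + 90 + 120 = $1365.

$1365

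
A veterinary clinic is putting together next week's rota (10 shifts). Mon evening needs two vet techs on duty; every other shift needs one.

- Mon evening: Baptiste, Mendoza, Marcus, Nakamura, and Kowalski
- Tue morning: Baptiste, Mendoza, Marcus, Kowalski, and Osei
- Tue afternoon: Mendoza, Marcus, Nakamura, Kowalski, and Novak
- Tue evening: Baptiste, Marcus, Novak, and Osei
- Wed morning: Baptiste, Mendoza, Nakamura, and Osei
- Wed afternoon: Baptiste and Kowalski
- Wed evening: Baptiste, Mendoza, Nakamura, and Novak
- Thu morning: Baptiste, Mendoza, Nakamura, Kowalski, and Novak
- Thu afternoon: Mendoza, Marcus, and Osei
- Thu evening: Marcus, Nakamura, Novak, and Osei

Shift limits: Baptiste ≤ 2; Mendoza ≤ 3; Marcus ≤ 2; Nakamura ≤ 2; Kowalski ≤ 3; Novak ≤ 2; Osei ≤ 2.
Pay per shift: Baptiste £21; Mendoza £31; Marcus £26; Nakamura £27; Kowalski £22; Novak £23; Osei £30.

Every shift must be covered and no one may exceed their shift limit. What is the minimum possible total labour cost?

£260

Picking the cheapest available vet tech for each shift independently would cost £240, but that ignores the shift limits.
An optimal schedule: Mon evening→Marcus+Nakamura, Tue morning→Kowalski, Tue afternoon→Kowalski, Tue evening→Baptiste, Wed morning→Nakamura, Wed afternoon→Baptiste, Wed evening→Novak, Thu morning→Kowalski, Thu afternoon→Marcus, Thu evening→Novak.
Total: 26 + 27 + 22 + 22 + 21 + 27 + 21 + 23 + 22 + 26 + 23 = £260.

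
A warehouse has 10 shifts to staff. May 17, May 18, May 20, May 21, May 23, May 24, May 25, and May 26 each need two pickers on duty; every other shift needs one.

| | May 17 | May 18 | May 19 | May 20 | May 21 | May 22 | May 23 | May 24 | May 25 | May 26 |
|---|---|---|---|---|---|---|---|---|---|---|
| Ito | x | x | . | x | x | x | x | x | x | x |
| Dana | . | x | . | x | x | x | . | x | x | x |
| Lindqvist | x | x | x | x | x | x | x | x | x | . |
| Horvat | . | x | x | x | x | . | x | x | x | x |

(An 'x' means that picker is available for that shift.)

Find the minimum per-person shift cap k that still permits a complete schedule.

5

With 4 pickers and 18 worker-slots to fill, someone must work at least ⌈18/4⌉ = 5 shifts, so k ≥ 5.
k = 5 works: May 17→Ito+Lindqvist, May 18→Ito+Dana, May 19→Lindqvist, May 20→Dana+Lindqvist, May 21→Dana+Horvat, May 22→Ito, May 23→Ito+Lindqvist, May 24→Dana+Horvat, May 25→Lindqvist+Horvat, May 26→Ito+Dana.
Loads: Ito 5, Dana 5, Lindqvist 5, Horvat 3 — all ≤ 5.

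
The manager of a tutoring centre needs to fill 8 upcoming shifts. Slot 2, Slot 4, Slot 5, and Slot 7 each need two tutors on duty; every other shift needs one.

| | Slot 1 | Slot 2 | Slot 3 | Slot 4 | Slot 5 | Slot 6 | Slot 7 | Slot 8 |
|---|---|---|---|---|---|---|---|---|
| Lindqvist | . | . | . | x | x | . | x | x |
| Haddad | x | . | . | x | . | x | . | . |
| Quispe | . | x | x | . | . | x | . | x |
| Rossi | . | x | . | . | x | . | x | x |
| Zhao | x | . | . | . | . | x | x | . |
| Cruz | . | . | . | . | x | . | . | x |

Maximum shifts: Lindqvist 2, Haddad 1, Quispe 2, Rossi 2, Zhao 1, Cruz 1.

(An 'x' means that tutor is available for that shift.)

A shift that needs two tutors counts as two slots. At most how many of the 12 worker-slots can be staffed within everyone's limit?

9

Total capacity across all tutors is 2+1+2+2+1+1 = 9, and 12 slots are needed, so at most 9 can be filled.
An assignment achieving 9: Slot 1→Haddad, Slot 2→Quispe+Rossi, Slot 3→Quispe, Slot 4→Lindqvist, Slot 5→Lindqvist+Rossi, Slot 6→Zhao, Slot 8→Cruz.
Loads: Lindqvist 2/2, Haddad 1/1, Quispe 2/2, Rossi 2/2, Zhao 1/1, Cruz 1/1.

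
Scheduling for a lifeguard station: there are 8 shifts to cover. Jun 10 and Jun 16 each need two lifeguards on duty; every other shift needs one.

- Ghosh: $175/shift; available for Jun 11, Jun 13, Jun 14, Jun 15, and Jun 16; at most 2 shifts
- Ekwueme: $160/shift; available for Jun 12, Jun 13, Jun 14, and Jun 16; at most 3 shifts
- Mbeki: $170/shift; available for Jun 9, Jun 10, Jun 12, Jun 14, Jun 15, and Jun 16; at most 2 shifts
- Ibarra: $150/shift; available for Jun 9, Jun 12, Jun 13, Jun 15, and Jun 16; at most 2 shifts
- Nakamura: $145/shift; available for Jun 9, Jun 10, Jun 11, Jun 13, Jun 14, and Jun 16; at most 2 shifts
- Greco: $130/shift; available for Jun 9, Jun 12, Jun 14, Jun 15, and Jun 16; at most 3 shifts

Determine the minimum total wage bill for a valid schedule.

$1470

Jun 10 can only be covered by Mbeki and Nakamura, so that assignment is forced.
Picking the cheapest available lifeguard for each shift independently would cost $1400, but that ignores the shift limits.
An optimal schedule: Jun 9→Greco, Jun 10→Nakamura+Mbeki, Jun 11→Nakamura, Jun 12→Greco, Jun 13→Ibarra, Jun 14→Ekwueme, Jun 15→Greco, Jun 16→Ibarra+Ekwueme.
Total: 130 + 145 + 170 + 145 + 130 + 150 + 160 + 130 + 150 + 160 = $1470.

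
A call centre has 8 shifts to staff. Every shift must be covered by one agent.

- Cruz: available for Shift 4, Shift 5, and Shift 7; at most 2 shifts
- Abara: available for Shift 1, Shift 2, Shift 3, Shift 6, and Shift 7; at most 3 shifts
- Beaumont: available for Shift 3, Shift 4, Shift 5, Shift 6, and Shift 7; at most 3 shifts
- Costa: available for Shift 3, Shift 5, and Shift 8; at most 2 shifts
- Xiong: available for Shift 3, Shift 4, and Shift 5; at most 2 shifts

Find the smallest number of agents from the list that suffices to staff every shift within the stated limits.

3

8 slots to fill and no one can take more than 3, so at least ⌈8/3⌉ = 3 agents are needed.
Abara, Beaumont, and Costa alone can cover everything: Shift 1→Abara, Shift 2→Abara, Shift 3→Costa, Shift 4→Beaumont, Shift 5→Beaumont, Shift 6→Abara, Shift 7→Beaumont, Shift 8→Costa.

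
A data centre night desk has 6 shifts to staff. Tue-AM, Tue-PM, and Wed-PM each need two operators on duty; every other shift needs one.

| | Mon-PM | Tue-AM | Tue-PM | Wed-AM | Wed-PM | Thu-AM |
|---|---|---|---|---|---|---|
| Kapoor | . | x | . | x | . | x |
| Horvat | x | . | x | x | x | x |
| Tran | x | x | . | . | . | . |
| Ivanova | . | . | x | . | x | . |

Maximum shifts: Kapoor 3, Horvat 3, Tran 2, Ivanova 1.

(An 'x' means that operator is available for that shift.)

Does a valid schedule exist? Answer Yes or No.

No

Total capacity is 9 and 9 slots are needed, so capacity alone doesn't rule it out.
Shifts {Tue-PM, Wed-PM} need 4 worker-slots in total, but the operators available for any of those shifts (Horvat and Ivanova) can supply at most 3 among them. So no valid schedule exists.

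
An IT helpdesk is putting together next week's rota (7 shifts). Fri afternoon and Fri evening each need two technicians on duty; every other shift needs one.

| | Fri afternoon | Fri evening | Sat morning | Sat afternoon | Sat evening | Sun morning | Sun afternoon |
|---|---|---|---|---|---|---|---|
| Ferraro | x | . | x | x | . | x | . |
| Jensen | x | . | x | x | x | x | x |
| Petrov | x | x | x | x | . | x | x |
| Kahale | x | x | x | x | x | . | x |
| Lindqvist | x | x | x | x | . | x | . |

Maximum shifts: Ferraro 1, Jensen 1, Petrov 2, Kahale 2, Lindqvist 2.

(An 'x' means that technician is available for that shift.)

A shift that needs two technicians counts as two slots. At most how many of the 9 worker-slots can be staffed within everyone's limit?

8

Total capacity across all technicians is 1+1+2+2+2 = 8, and 9 slots are needed, so at most 8 can be filled.
An assignment achieving 8: Fri afternoon→Kahale+Lindqvist, Fri evening→Petrov+Kahale, Sat morning→Lindqvist, Sat evening→Jensen, Sun morning→Ferraro, Sun afternoon→Petrov.
Loads: Ferraro 1/1, Jensen 1/1, Petrov 2/2, Kahale 2/2, Lindqvist 2/2.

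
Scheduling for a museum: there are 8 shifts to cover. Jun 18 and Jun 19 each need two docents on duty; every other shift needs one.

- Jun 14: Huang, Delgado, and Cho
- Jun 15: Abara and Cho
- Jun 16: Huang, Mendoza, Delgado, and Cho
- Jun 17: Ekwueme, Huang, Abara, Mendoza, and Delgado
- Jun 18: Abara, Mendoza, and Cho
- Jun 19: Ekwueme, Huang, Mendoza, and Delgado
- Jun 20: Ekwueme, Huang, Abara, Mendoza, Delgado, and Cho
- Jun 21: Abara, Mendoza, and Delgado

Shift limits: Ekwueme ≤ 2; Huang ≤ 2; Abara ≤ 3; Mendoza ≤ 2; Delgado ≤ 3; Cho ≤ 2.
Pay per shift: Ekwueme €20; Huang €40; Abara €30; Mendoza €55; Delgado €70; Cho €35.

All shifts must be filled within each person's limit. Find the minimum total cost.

€335

Picking the cheapest available docent for each shift independently would cost €295, but that ignores the shift limits.
An optimal schedule: Jun 14→Cho, Jun 15→Abara, Jun 16→Huang, Jun 17→Ekwueme, Jun 18→Abara+Cho, Jun 19→Ekwueme+Huang, Jun 20→Mendoza, Jun 21→Abara.
Total: 35 + 30 + 40 + 20 + 30 + 35 + 20 + 40 + 55 + 30 = €335.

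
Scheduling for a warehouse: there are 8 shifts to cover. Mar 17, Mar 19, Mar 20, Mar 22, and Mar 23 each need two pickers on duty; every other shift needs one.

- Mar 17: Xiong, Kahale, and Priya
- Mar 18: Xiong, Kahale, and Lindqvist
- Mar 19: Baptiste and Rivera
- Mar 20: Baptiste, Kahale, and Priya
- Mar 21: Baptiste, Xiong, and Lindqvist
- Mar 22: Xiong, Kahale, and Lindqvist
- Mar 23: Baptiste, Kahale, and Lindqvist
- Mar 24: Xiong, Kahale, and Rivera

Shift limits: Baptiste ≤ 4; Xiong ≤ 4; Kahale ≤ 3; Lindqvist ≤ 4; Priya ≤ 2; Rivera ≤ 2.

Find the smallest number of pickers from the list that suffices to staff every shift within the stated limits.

5

13 slots to fill and no one can take more than 4, so at least ⌈13/4⌉ = 4 pickers are needed.
No set of 4 pickers can cover every shift (each such set leaves at least one shift with no one available or exceeds a cap).
Baptiste, Xiong, Kahale, Lindqvist, and Rivera alone can cover everything: Mar 17→Xiong+Kahale, Mar 18→Xiong, Mar 19→Baptiste+Rivera, Mar 20→Baptiste+Kahale, Mar 21→Baptiste, Mar 22→Xiong+Kahale, Mar 23→Baptiste+Lindqvist, Mar 24→Xiong.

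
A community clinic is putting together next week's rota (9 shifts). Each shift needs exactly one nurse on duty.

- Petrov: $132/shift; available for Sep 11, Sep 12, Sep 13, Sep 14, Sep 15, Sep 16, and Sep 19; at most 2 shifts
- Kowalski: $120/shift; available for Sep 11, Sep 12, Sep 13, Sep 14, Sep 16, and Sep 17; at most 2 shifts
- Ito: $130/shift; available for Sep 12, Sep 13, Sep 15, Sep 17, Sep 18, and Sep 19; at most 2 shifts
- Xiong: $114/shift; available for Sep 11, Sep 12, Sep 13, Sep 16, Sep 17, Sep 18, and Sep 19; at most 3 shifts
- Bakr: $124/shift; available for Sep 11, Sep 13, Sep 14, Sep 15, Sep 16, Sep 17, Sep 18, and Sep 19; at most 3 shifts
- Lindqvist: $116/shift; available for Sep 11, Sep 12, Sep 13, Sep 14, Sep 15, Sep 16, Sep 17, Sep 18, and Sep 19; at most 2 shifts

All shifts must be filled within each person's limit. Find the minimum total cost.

Picking the cheapest available nurse for each shift independently would cost $1030, but that ignores the shift limits.
An optimal schedule: Sep 11→Xiong, Sep 12→Xiong, Sep 13→Bakr, Sep 14→Lindqvist, Sep 15→Lindqvist, Sep 16→Kowalski, Sep 17→Kowalski, Sep 18→Xiong, Sep 19→Bakr.
Total: 114 + 114 + 124 + 116 + 116 + 120 + 120 + 114 + 124 = $1062.

$1062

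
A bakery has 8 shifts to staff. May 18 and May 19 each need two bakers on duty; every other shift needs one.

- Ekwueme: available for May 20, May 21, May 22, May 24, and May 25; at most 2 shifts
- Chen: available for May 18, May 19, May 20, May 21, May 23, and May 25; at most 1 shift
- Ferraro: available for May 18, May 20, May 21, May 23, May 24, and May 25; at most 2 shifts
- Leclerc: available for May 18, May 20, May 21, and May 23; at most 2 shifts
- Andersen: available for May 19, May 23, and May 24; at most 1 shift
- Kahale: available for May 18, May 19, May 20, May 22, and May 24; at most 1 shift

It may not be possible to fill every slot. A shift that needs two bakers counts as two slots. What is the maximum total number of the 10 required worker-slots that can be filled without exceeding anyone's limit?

9

Total capacity across all bakers is 2+1+2+2+1+1 = 9, and 10 slots are needed, so at most 9 can be filled.
An assignment achieving 9: May 18→Ferraro+Leclerc, May 19→Chen+Andersen, May 21→Ferraro, May 22→Ekwueme, May 23→Leclerc, May 24→Kahale, May 25→Ekwueme.
Loads: Ekwueme 2/2, Chen 1/1, Ferraro 2/2, Leclerc 2/2, Andersen 1/1, Kahale 1/1.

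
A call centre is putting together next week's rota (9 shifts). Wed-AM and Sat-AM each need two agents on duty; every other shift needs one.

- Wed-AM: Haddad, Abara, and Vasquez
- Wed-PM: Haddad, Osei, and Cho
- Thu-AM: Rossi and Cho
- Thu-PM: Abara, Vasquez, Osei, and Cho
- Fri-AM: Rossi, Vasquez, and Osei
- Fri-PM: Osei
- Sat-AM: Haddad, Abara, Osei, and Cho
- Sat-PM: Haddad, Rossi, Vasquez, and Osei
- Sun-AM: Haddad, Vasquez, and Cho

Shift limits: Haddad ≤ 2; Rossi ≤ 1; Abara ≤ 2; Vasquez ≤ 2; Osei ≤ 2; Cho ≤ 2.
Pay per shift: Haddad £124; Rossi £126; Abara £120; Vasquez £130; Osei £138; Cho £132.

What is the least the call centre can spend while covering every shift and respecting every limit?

Fri-PM can only be covered by Osei, so that assignment is forced.
Picking the cheapest available agent for each shift independently would cost £1370, but that ignores the shift limits.
An optimal schedule: Wed-AM→Haddad+Abara, Wed-PM→Haddad, Thu-AM→Rossi, Thu-PM→Cho, Fri-AM→Vasquez, Fri-PM→Osei, Sat-AM→Abara+Cho, Sat-PM→Osei, Sun-AM→Vasquez.
Total: 124 + 120 + 124 + 126 + 132 + 130 + 138 + 120 + 132 + 138 + 130 = £1414.

£1414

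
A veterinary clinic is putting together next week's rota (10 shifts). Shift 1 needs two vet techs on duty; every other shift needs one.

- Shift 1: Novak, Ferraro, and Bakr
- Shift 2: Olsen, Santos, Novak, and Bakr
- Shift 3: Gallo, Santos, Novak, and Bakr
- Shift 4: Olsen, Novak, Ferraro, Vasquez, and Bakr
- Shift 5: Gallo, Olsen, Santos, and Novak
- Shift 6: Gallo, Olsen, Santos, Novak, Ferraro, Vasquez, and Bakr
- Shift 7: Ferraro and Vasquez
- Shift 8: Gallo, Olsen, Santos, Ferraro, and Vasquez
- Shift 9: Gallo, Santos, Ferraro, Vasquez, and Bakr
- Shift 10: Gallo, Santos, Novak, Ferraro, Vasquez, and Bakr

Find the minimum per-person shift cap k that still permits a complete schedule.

2

With 7 vet techs and 11 worker-slots to fill, someone must work at least ⌈11/7⌉ = 2 shifts, so k ≥ 2.
k = 2 works: Shift 1→Novak+Ferraro, Shift 2→Olsen, Shift 3→Gallo, Shift 4→Olsen, Shift 5→Gallo, Shift 6→Vasquez, Shift 7→Ferraro, Shift 8→Santos, Shift 9→Santos, Shift 10→Novak.
Loads: Gallo 2, Olsen 2, Santos 2, Novak 2, Ferraro 2, Vasquez 1, Bakr 0 — all ≤ 2.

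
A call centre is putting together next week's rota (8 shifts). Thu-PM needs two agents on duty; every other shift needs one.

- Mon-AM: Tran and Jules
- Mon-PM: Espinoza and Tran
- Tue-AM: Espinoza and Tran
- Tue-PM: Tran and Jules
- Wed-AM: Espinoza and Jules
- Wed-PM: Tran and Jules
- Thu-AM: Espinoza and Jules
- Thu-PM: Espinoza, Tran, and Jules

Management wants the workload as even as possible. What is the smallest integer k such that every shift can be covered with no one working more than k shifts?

With 3 agents and 9 worker-slots to fill, someone must work at least ⌈9/3⌉ = 3 shifts, so k ≥ 3.
k = 3 works: Mon-AM→Tran, Mon-PM→Espinoza, Tue-AM→Espinoza, Tue-PM→Tran, Wed-AM→Espinoza, Wed-PM→Jules, Thu-AM→Jules, Thu-PM→Tran+Jules.
Loads: Espinoza 3, Tran 3, Jules 3 — all ≤ 3.

3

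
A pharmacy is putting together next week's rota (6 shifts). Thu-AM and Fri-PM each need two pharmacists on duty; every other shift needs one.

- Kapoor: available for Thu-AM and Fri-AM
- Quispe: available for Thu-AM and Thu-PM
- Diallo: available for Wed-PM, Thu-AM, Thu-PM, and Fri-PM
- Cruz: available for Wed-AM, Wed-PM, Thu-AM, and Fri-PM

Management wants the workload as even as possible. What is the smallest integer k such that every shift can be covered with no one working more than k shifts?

2

With 4 pharmacists and 8 worker-slots to fill, someone must work at least ⌈8/4⌉ = 2 shifts, so k ≥ 2.
k = 2 works: Wed-AM→Cruz, Wed-PM→Diallo, Thu-AM→Kapoor+Quispe, Thu-PM→Quispe, Fri-AM→Kapoor, Fri-PM→Diallo+Cruz.
Loads: Kapoor 2, Quispe 2, Diallo 2, Cruz 2 — all ≤ 2.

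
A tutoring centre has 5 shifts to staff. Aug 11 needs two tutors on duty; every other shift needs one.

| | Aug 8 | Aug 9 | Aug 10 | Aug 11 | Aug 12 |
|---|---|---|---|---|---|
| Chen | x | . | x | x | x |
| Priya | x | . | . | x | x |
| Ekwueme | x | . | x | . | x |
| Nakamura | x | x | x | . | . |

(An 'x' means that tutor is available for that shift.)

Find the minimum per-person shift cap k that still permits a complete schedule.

2

With 4 tutors and 6 worker-slots to fill, someone must work at least ⌈6/4⌉ = 2 shifts, so k ≥ 2.
k = 2 works: Aug 8→Ekwueme, Aug 9→Nakamura, Aug 10→Chen, Aug 11→Chen+Priya, Aug 12→Priya.
Loads: Chen 2, Priya 2, Ekwueme 1, Nakamura 1 — all ≤ 2.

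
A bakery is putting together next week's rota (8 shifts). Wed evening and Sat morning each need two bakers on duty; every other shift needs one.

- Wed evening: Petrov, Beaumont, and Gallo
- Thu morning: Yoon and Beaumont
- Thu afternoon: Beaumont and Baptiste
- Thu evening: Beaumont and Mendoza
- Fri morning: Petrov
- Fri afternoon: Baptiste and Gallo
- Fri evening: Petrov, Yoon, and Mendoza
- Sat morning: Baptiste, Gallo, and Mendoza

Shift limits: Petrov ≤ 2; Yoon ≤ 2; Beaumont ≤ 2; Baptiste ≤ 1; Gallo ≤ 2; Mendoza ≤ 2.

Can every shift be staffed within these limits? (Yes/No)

Yes

Fri morning can only be covered by Petrov, so that assignment is forced.
One valid schedule: Wed evening→Petrov+Gallo, Thu morning→Yoon, Thu afternoon→Beaumont, Thu evening→Beaumont, Fri morning→Petrov, Fri afternoon→Baptiste, Fri evening→Yoon, Sat morning→Gallo+Mendoza.
Loads: Petrov 2/2, Yoon 2/2, Beaumont 2/2, Baptiste 1/1, Gallo 2/2, Mendoza 1/2 — all within limits.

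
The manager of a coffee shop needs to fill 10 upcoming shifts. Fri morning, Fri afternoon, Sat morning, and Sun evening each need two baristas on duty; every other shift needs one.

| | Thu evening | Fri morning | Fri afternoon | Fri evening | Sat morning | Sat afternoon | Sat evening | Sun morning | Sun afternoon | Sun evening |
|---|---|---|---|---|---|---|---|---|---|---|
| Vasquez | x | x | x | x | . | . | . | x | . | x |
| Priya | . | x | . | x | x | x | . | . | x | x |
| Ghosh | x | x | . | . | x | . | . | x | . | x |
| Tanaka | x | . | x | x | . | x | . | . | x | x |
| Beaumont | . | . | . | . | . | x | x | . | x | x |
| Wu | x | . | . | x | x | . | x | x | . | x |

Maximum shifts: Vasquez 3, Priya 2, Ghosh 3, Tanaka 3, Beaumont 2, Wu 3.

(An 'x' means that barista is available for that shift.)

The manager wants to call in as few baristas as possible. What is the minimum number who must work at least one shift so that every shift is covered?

14 slots to fill and no one can take more than 3, so at least ⌈14/3⌉ = 5 baristas are needed.
Vasquez, Priya, Ghosh, Tanaka, and Wu alone can cover everything: Thu evening→Ghosh, Fri morning→Vasquez+Ghosh, Fri afternoon→Vasquez+Tanaka, Fri evening→Tanaka, Sat morning→Ghosh+Wu, Sat afternoon→Priya, Sat evening→Wu, Sun morning→Vasquez, Sun afternoon→Priya, Sun evening→Tanaka+Wu.

5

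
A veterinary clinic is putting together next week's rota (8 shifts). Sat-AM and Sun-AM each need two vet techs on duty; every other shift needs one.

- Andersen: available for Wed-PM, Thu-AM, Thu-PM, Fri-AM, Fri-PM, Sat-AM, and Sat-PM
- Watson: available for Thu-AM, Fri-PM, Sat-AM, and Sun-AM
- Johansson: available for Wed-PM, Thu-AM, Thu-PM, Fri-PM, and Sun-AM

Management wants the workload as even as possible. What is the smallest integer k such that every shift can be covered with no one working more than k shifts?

4

With 3 vet techs and 10 worker-slots to fill, someone must work at least ⌈10/3⌉ = 4 shifts, so k ≥ 4.
k = 4 works: Wed-PM→Andersen, Thu-AM→Watson, Thu-PM→Johansson, Fri-AM→Andersen, Fri-PM→Watson, Sat-AM→Andersen+Watson, Sat-PM→Andersen, Sun-AM→Watson+Johansson.
Loads: Andersen 4, Watson 4, Johansson 2 — all ≤ 4.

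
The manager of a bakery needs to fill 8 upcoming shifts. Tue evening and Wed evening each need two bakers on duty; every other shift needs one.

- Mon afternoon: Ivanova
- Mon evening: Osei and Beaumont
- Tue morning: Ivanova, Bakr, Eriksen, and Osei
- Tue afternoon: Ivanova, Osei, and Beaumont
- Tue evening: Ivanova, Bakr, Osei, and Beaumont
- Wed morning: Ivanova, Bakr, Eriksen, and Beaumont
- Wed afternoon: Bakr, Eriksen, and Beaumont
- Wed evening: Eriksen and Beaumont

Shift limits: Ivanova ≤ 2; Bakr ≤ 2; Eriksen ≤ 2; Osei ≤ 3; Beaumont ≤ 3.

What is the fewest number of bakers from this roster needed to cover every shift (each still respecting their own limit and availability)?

4

10 slots to fill and no one can take more than 3, so at least ⌈10/3⌉ = 4 bakers are needed.
Ivanova, Eriksen, Osei, and Beaumont alone can cover everything: Mon afternoon→Ivanova, Mon evening→Osei, Tue morning→Ivanova, Tue afternoon→Osei, Tue evening→Osei+Beaumont, Wed morning→Beaumont, Wed afternoon→Eriksen, Wed evening→Eriksen+Beaumont.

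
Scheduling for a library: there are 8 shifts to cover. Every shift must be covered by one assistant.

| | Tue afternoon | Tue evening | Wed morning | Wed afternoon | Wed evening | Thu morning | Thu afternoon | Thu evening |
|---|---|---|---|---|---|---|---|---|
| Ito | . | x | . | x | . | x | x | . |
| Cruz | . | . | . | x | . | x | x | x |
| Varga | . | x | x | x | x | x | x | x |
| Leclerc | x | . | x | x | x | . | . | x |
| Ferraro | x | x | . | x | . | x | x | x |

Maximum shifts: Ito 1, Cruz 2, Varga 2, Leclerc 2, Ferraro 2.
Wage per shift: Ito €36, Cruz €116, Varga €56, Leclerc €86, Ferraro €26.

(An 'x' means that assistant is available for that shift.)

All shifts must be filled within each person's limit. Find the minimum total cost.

€488

Picking the cheapest available assistant for each shift independently would cost €268, but that ignores the shift limits.
An optimal schedule: Tue afternoon→Ferraro, Tue evening→Ferraro, Wed morning→Varga, Wed afternoon→Leclerc, Wed evening→Varga, Thu morning→Ito, Thu afternoon→Cruz, Thu evening→Leclerc.
Total: 26 + 26 + 56 + 86 + 56 + 36 + 116 + 86 = €488.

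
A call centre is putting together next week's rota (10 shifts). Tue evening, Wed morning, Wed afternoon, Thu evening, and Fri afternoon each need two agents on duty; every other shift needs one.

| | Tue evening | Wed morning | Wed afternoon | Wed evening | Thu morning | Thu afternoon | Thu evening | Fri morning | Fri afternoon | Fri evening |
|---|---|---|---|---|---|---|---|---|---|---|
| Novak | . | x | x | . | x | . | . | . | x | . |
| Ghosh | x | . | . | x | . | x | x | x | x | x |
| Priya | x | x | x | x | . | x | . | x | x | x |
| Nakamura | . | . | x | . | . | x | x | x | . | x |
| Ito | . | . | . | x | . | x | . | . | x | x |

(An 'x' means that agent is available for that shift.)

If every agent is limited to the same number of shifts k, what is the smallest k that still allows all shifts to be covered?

With 5 agents and 15 worker-slots to fill, someone must work at least ⌈15/5⌉ = 3 shifts, so k ≥ 3.
k = 3 works: Tue evening→Ghosh+Priya, Wed morning→Novak+Priya, Wed afternoon→Novak+Priya, Wed evening→Ito, Thu morning→Novak, Thu afternoon→Nakamura, Thu evening→Ghosh+Nakamura, Fri morning→Nakamura, Fri afternoon→Ghosh+Ito, Fri evening→Ito.
Loads: Novak 3, Ghosh 3, Priya 3, Nakamura 3, Ito 3 — all ≤ 3.

3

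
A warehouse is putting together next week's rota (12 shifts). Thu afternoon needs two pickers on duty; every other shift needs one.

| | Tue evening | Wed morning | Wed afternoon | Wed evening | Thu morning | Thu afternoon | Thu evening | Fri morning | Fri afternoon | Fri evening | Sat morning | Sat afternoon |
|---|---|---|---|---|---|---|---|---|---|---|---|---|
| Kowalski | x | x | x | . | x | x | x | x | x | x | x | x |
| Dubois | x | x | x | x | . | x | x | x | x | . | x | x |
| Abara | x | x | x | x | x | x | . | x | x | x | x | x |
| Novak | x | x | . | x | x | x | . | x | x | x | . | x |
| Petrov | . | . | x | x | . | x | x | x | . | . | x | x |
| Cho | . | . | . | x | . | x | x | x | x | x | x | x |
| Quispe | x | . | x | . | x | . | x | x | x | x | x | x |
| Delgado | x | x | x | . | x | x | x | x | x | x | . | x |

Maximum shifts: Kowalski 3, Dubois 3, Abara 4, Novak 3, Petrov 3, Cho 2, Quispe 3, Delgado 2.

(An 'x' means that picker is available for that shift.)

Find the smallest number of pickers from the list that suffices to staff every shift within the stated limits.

4

13 slots to fill and no one can take more than 4, so at least ⌈13/4⌉ = 4 pickers are needed.
Kowalski, Dubois, Abara, and Novak alone can cover everything: Tue evening→Dubois, Wed morning→Abara, Wed afternoon→Kowalski, Wed evening→Dubois, Thu morning→Kowalski, Thu afternoon→Abara+Novak, Thu evening→Kowalski, Fri morning→Abara, Fri afternoon→Novak, Fri evening→Abara, Sat morning→Dubois, Sat afternoon→Novak.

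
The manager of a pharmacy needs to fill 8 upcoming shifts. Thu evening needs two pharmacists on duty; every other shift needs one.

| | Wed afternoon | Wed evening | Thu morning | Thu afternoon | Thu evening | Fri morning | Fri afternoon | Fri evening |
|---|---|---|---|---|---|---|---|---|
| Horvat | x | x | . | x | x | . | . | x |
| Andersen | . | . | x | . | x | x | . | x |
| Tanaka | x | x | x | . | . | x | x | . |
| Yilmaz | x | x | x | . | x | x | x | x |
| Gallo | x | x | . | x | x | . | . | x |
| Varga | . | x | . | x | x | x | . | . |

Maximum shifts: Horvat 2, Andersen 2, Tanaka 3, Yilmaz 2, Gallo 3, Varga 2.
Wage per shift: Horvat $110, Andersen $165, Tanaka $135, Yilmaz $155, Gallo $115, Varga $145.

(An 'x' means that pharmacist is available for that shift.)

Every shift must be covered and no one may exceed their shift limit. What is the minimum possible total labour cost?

Picking the cheapest available pharmacist for each shift independently would cost $1070, but that ignores the shift limits.
An optimal schedule: Wed afternoon→Horvat, Wed evening→Gallo, Thu morning→Tanaka, Thu afternoon→Horvat, Thu evening→Gallo+Varga, Fri morning→Tanaka, Fri afternoon→Tanaka, Fri evening→Gallo.
Total: 110 + 115 + 135 + 110 + 115 + 145 + 135 + 135 + 115 = $1115.

$1115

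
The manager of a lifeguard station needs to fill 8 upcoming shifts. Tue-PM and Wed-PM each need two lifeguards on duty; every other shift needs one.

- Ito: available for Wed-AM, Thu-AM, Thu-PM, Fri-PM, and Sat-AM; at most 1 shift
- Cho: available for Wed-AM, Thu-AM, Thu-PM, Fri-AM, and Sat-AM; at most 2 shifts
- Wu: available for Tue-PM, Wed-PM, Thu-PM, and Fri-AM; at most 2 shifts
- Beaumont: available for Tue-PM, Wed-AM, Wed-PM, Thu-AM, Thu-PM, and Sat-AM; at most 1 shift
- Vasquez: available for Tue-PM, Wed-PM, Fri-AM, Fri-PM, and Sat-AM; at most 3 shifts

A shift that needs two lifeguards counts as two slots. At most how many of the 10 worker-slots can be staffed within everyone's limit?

Total capacity across all lifeguards is 1+2+2+1+3 = 9, and 10 slots are needed, so at most 9 can be filled.
An assignment achieving 9: Tue-PM→Wu+Beaumont, Wed-AM→Cho, Wed-PM→Wu+Vasquez, Thu-AM→Cho, Fri-AM→Vasquez, Fri-PM→Ito, Sat-AM→Vasquez.
Loads: Ito 1/1, Cho 2/2, Wu 2/2, Beaumont 1/1, Vasquez 3/3.

9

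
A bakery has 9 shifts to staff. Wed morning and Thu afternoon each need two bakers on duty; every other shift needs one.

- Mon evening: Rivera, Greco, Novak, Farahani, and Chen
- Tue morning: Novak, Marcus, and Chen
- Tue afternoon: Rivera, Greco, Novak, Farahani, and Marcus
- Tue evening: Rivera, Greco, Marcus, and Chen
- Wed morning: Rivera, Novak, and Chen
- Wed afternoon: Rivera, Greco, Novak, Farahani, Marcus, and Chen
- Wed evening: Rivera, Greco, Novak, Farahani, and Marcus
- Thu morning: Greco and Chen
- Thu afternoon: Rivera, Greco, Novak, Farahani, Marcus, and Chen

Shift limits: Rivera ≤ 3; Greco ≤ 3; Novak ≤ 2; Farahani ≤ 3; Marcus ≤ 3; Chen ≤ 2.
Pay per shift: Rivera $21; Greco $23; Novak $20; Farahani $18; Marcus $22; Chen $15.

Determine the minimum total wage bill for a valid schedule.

Picking the cheapest available baker for each shift independently would cost $179, but that ignores the shift limits.
An optimal schedule: Mon evening→Farahani, Tue morning→Chen, Tue afternoon→Farahani, Tue evening→Rivera, Wed morning→Novak+Rivera, Wed afternoon→Novak, Wed evening→Farahani, Thu morning→Chen, Thu afternoon→Rivera+Marcus.
Total: 18 + 15 + 18 + 21 + 20 + 21 + 20 + 18 + 15 + 21 + 22 = $209.

$209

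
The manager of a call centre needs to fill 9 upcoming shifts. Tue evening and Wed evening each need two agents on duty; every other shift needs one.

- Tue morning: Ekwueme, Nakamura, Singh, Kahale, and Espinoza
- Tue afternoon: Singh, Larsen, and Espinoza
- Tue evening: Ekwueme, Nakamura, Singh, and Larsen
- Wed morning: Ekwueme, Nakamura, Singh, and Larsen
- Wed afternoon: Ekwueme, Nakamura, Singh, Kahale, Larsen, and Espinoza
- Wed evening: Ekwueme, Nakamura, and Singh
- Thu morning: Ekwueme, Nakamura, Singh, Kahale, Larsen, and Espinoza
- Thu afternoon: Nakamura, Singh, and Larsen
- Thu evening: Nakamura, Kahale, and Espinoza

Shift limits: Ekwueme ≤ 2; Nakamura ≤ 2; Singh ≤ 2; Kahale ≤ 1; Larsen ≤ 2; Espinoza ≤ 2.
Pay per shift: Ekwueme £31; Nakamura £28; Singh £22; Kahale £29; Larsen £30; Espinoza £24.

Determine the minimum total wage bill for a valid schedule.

Picking the cheapest available agent for each shift independently would cost £256, but that ignores the shift limits.
An optimal schedule: Tue morning→Espinoza, Tue afternoon→Singh, Tue evening→Singh+Larsen, Wed morning→Ekwueme, Wed afternoon→Larsen, Wed evening→Ekwueme+Nakamura, Thu morning→Espinoza, Thu afternoon→Nakamura, Thu evening→Kahale.
Total: 24 + 22 + 22 + 30 + 31 + 30 + 31 + 28 + 24 + 28 + 29 = £299.

£299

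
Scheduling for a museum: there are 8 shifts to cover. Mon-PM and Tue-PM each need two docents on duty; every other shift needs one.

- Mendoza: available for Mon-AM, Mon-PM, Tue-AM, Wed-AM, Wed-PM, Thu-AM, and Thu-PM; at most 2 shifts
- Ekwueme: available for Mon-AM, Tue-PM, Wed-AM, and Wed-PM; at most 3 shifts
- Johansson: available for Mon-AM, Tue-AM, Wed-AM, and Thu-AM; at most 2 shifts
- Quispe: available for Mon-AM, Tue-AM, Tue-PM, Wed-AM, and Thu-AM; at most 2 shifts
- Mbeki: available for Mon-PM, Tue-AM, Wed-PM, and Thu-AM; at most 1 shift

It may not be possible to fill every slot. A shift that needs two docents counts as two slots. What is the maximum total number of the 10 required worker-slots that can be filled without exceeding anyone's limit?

Total capacity across all docents is 2+3+2+2+1 = 10, and 10 slots are needed, so at most 10 can be filled.
An assignment achieving 10: Mon-AM→Ekwueme, Mon-PM→Mendoza+Mbeki, Tue-AM→Johansson, Tue-PM→Ekwueme+Quispe, Wed-AM→Johansson, Wed-PM→Ekwueme, Thu-AM→Quispe, Thu-PM→Mendoza.
Loads: Mendoza 2/2, Ekwueme 3/3, Johansson 2/2, Quispe 2/2, Mbeki 1/1.

10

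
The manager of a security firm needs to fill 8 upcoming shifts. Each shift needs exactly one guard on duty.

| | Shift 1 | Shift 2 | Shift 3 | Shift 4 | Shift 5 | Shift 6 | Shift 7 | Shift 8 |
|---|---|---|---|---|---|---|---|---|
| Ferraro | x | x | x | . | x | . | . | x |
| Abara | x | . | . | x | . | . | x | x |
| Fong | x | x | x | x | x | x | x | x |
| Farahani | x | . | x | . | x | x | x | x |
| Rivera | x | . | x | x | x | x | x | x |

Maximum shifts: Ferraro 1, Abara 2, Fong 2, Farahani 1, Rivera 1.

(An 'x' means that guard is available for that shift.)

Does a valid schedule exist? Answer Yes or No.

No

Total capacity is 1+2+2+1+1 = 7 but 8 worker-slots are needed — infeasible.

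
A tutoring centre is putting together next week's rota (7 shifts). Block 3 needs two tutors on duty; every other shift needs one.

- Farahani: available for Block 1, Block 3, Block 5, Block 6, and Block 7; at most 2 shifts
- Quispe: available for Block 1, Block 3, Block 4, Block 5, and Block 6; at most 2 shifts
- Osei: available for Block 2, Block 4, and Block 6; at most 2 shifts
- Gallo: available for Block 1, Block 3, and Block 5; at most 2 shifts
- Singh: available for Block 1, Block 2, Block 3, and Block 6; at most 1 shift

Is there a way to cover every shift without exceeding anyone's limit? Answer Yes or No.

Yes

Block 7 can only be covered by Farahani, so that assignment is forced.
One valid schedule: Block 1→Quispe, Block 2→Osei, Block 3→Gallo+Singh, Block 4→Quispe, Block 5→Farahani, Block 6→Osei, Block 7→Farahani.
Loads: Farahani 2/2, Quispe 2/2, Osei 2/2, Gallo 1/2, Singh 1/1 — all within limits.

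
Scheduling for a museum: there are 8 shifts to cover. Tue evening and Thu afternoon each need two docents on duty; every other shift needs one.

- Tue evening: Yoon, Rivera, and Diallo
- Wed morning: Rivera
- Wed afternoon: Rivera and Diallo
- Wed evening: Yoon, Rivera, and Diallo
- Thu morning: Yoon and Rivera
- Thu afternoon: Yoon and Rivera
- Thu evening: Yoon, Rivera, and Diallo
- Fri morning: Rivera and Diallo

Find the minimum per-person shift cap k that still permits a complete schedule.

4

With 3 docents and 10 worker-slots to fill, someone must work at least ⌈10/3⌉ = 4 shifts, so k ≥ 4.
k = 4 works: Tue evening→Yoon+Diallo, Wed morning→Rivera, Wed afternoon→Rivera, Wed evening→Yoon, Thu morning→Yoon, Thu afternoon→Yoon+Rivera, Thu evening→Diallo, Fri morning→Rivera.
Loads: Yoon 4, Rivera 4, Diallo 2 — all ≤ 4.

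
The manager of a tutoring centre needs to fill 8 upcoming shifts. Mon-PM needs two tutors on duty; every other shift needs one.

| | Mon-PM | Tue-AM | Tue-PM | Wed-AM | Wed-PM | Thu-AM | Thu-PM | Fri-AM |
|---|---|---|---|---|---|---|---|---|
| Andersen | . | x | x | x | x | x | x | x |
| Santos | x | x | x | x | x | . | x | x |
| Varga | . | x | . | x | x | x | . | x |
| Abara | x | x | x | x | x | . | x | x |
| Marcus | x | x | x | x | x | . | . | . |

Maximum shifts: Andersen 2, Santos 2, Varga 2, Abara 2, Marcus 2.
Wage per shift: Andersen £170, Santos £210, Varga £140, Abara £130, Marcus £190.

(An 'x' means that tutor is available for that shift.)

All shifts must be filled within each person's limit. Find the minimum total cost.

Picking the cheapest available tutor for each shift independently would cost £1240, but that ignores the shift limits.
An optimal schedule: Mon-PM→Abara+Marcus, Tue-AM→Andersen, Tue-PM→Andersen, Wed-AM→Marcus, Wed-PM→Santos, Thu-AM→Varga, Thu-PM→Abara, Fri-AM→Varga.
Total: 130 + 190 + 170 + 170 + 190 + 210 + 140 + 130 + 140 = £1470.

£1470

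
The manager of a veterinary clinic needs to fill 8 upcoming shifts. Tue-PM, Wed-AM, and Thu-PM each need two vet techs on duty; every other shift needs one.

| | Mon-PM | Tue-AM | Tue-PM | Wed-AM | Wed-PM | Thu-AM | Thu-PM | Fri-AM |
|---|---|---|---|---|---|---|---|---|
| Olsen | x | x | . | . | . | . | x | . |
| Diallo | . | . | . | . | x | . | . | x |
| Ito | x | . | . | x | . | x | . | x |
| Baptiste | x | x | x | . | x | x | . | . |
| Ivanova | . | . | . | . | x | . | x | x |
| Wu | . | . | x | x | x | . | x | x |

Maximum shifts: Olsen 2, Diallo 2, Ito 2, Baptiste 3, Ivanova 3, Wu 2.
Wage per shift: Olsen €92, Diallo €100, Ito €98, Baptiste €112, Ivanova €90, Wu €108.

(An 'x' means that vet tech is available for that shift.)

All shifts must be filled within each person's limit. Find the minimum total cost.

€1090

Tue-PM can only be covered by Baptiste and Wu, so that assignment is forced.
Wed-AM can only be covered by Ito and Wu, so that assignment is forced.
Picking the cheapest available vet tech for each shift independently would cost €1070, but that ignores the shift limits.
An optimal schedule: Mon-PM→Baptiste, Tue-AM→Olsen, Tue-PM→Wu+Baptiste, Wed-AM→Ito+Wu, Wed-PM→Ivanova, Thu-AM→Ito, Thu-PM→Ivanova+Olsen, Fri-AM→Ivanova.
Total: 112 + 92 + 108 + 112 + 98 + 108 + 90 + 98 + 90 + 92 + 90 = €1090.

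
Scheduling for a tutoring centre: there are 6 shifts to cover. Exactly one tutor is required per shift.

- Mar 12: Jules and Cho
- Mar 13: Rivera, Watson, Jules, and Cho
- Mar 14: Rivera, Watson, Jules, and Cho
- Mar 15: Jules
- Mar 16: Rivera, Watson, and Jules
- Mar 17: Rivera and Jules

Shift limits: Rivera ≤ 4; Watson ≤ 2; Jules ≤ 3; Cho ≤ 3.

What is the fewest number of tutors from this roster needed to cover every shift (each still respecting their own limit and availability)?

6 slots to fill and no one can take more than 4, so at least ⌈6/4⌉ = 2 tutors are needed.
Rivera and Jules alone can cover everything: Mar 12→Jules, Mar 13→Rivera, Mar 14→Rivera, Mar 15→Jules, Mar 16→Rivera, Mar 17→Rivera.

2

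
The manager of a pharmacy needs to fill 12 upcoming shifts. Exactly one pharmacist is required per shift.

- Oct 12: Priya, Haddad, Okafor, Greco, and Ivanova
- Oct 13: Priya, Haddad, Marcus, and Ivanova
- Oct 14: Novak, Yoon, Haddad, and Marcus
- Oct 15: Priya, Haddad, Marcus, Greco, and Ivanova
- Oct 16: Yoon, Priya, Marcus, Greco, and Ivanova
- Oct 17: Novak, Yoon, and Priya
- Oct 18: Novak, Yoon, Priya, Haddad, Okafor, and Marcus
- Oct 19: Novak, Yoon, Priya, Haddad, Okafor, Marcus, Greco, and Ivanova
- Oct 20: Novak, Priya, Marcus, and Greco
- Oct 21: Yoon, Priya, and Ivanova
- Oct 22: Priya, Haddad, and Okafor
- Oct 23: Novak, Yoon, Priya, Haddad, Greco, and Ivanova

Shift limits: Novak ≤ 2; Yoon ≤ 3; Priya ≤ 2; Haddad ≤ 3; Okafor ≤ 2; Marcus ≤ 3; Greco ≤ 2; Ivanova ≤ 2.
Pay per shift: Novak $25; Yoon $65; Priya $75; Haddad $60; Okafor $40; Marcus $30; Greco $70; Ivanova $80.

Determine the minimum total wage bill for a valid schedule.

Picking the cheapest available pharmacist for each shift independently would cost $385, but that ignores the shift limits.
An optimal schedule: Oct 12→Okafor, Oct 13→Marcus, Oct 14→Novak, Oct 15→Marcus, Oct 16→Yoon, Oct 17→Novak, Oct 18→Haddad, Oct 19→Haddad, Oct 20→Marcus, Oct 21→Yoon, Oct 22→Okafor, Oct 23→Haddad.
Total: 40 + 30 + 25 + 30 + 65 + 25 + 60 + 60 + 30 + 65 + 40 + 60 = $530.

$530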